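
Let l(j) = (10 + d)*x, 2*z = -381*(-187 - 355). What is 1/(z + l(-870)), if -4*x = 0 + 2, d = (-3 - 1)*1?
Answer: 1/103248 ≈ 9.6854e-6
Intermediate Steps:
d = -4 (d = -4*1 = -4)
z = 103251 (z = (-381*(-187 - 355))/2 = (-381*(-542))/2 = (½)*206502 = 103251)
x = -½ (x = -(0 + 2)/4 = -¼*2 = -½ ≈ -0.50000)
l(j) = -3 (l(j) = (10 - 4)*(-½) = 6*(-½) = -3)
1/(z + l(-870)) = 1/(103251 - 3) = 1/103248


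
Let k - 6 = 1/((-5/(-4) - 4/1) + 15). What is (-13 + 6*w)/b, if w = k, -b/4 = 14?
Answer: -1151/2744 ≈ -0.41946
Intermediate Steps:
b = -56 (b = -4*14 = -56)
k = 298/49 (k = 6 + 1/((-5/(-4) - 4/1) + 15) = 6 + 1/((-5*(-¼) - 4*1) + 15) = 6 + 1/((5/4 - 4) + 15) = 6 + 1/(-11/4 + 15) = 6 + 1/(49/4) = 6 + 4/49 = 298/49 ≈ 6.0816)
w = 298/49 ≈ 6.0816
(-13 + 6*w)/b = (-13 + 6*(298/49))/(-56) = (-13 + 1788/49)*(-1/56) = (1151/49)*(-1/56) = -1151/2744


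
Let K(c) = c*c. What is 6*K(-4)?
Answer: 96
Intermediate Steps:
K(c) = c**2
6*K(-4) = 6*(-4)**2 = 6*16 = 96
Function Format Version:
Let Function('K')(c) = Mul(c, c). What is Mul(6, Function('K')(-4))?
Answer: 96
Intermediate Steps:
Function('K')(c) = Pow(c, 2)
Mul(6, Function('K')(-4)) = Mul(6, Pow(-4, 2)) = Mul(6, 16) = 96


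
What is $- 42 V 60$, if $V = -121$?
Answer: $304920$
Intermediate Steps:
$- 42 V 60 = \left(-42\right) \left(-121\right) 60 = 5082 \cdot 60 = 304920$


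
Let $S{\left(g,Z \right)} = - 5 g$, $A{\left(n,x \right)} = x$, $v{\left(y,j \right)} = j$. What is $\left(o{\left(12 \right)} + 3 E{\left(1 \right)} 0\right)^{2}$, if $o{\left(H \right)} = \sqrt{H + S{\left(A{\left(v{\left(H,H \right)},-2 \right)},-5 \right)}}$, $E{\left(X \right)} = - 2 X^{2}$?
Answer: $22$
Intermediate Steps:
$o{\left(H \right)} = \sqrt{10 + H}$ ($o{\left(H \right)} = \sqrt{H - -10} = \sqrt{H + 10} = \sqrt{10 + H}$)
$\left(o{\left(12 \right)} + 3 E{\left(1 \right)} 0\right)^{2} = \left(\sqrt{10 + 12} + 3 \left(- 2 \cdot 1^{2}\right) 0\right)^{2} = \left(\sqrt{22} + 3 \left(\left(-2\right) 1\right) 0\right)^{2} = \left(\sqrt{22} + 3 \left(-2\right) 0\right)^{2} = \left(\sqrt{22} - 0\right)^{2} = \left(\sqrt{22} + 0\right)^{2} = \left(\sqrt{22}\right)^{2} = 22$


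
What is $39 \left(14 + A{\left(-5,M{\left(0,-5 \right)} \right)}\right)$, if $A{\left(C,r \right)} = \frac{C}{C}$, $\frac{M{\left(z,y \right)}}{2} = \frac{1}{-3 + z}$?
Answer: $585$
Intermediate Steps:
$M{\left(z,y \right)} = \frac{2}{-3 + z}$
$A{\left(C,r \right)} = 1$
$39 \left(14 + A{\left(-5,M{\left(0,-5 \right)} \right)}\right) = 39 \left(14 + 1\right) = 39 \cdot 15 = 585$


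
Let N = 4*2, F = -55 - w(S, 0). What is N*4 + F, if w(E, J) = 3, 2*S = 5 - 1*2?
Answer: -26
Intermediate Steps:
S = 3/2 (S = (5 - 1*2)/2 = (5 - 2)/2 = (½)*3 = 3/2 ≈ 1.5000)
F = -58 (F = -55 - 1*3 = -55 - 3 = -58)
N = 8
N*4 + F = 8*4 - 58 = 32 - 58 = -26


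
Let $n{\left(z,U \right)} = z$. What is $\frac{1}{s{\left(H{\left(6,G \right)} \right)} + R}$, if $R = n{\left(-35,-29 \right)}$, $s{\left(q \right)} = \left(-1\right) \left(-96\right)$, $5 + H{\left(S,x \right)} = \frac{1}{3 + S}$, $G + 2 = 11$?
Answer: $\frac{1}{61} \approx 0.016393$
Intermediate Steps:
$G = 9$ ($G = -2 + 11 = 9$)
$H{\left(S,x \right)} = -5 + \frac{1}{3 + S}$
$s{\left(q \right)} = 96$
$R = -35$
$\frac{1}{s{\left(H{\left(6,G \right)} \right)} + R} = \frac{1}{96 - 35} = \frac{1}{61}$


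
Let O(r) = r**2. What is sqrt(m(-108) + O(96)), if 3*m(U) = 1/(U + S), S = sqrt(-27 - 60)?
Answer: sqrt(9216 - 1/(3*(108 - I*sqrt(87)))) ≈ 96.0 - 0.e-6*I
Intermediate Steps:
S = I*sqrt(87) (S = sqrt(-87) = I*sqrt(87) ≈ 9.3274*I)
m(U) = 1/(3*(U + I*sqrt(87)))
sqrt(m(-108) + O(96)) = sqrt(1/(3*(-108 + I*sqrt(87))) + 96**2) = sqrt(1/(3*(-108 + I*sqrt(87))) + 9216) = sqrt(9216 + 1/(3*(-108 + I*sqrt(87))))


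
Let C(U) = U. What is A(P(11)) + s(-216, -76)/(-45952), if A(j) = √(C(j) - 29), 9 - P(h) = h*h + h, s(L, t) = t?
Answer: 19/11488 + 2*I*√38 ≈ 0.0016539 + 12.329*I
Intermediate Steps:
P(h) = 9 - h - h² (P(h) = 9 - (h*h + h) = 9 - (h² + h) = 9 - (h + h²) = 9 + (-h - h²) = 9 - h - h²)
A(j) = √(-29 + j) (A(j) = √(j - 29) = √(-29 + j))
A(P(11)) + s(-216, -76)/(-45952) = √(-29 + (9 - 1*11 - 1*11²)) - 76/(-45952) = √(-29 + (9 - 11 - 1*121)) - 76*(-1/45952) = √(-29 + (9 - 11 - 121)) + 19/11488 = √(-29 - 123) + 19/11488 = √(-152) + 19/11488 = 2*I*√38 + 19/11488 = 19/11488 + 2*I*√38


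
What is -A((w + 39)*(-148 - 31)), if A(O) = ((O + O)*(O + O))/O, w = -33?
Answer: 4296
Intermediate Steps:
A(O) = 4*O (A(O) = ((2*O)*(2*O))/O = (4*O²)/O = 4*O)
-A((w + 39)*(-148 - 31)) = -4*(-33 + 39)*(-148 - 31) = -4*6*(-179) = -4*(-1074) = -1*(-4296) = 4296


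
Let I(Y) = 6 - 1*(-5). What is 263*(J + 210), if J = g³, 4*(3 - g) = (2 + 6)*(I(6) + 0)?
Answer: -1748687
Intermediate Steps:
I(Y) = 11 (I(Y) = 6 + 5 = 11)
g = -19 (g = 3 - (2 + 6)*(11 + 0)/4 = 3 - 2*11 = 3 - ¼*88 = 3 - 22 = -19)
J = -6859 (J = (-19)³ = -6859)
263*(J + 210) = 263*(-6859 + 210) = 263*(-6649) = -1748687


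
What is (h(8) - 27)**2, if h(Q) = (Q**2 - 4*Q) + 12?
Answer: 289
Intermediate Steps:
h(Q) = 12 + Q**2 - 4*Q
(h(8) - 27)**2 = ((12 + 8**2 - 4*8) - 27)**2 = ((12 + 64 - 32) - 27)**2 = (44 - 27)**2 = 17**2 = 289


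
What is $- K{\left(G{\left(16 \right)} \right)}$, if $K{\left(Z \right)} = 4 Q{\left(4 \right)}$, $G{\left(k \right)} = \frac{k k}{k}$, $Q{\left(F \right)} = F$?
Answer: $-16$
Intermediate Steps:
$G{\left(k \right)} = k$ ($G{\left(k \right)} = \frac{k^{2}}{k} = k$)
$K{\left(Z \right)} = 16$ ($K{\left(Z \right)} = 4 \cdot 4 = 16$)
$- K{\left(G{\left(16 \right)} \right)} = \left(-1\right) 16 = -16$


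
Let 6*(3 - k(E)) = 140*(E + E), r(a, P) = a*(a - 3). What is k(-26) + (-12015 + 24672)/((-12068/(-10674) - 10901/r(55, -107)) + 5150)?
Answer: 26115755282597/21427568619 ≈ 1218.8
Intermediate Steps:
r(a, P) = a*(-3 + a)
k(E) = 3 - 140*E/3 (k(E) = 3 - 70*(E + E)/3 = 3 - 70*2*E/3 = 3 - 140*E/3)
k(-26) + (-12015 + 24672)/((-12068/(-10674) - 10901/r(55, -107)) + 5150) = (3 - 140/3*(-26)) + (-12015 + 24672)/((-12068/(-10674) - 10901*1/(55*(-3 + 55))) + 5150) = (3 + 3640/3) + 12657/((-12068*(-1/10674) - 10901/(55*52)) + 5150) = 3649/3 + 12657/((6034/5337 - 10901/2860) + 5150) = 3649/3 + 12657/((6034/5337 - 10901*1/2860) + 5150) = 3649/3 + 12657/((6034/5337 - 991/260) + 5150) = 3649/3 + 12657/(-3720127/1387620 + 5150) = 3649/3 + 12657/(7142522873/1387620) = 3649/3 + 12657*(1387620/7142522873) = 3649/3 + 17563106340/7142522873 = 26115755282597/21427568619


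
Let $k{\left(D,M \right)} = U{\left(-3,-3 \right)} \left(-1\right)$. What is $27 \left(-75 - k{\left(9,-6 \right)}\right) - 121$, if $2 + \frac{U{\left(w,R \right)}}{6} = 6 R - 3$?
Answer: $-5872$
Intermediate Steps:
$U{\left(w,R \right)} = -30 + 36 R$ ($U{\left(w,R \right)} = -12 + 6 \left(6 R - 3\right) = -12 + 6 \left(-3 + 6 R\right) = -12 + \left(-18 + 36 R\right) = -30 + 36 R$)
$k{\left(D,M \right)} = 138$ ($k{\left(D,M \right)} = \left(-30 + 36 \left(-3\right)\right) \left(-1\right) = \left(-30 - 108\right) \left(-1\right) = \left(-138\right) \left(-1\right) = 138$)
$27 \left(-75 - k{\left(9,-6 \right)}\right) - 121 = 27 \left(-75 - 138\right) - 121 = 27 \left(-213\right) - 121 = -5751 - 121 = -5872$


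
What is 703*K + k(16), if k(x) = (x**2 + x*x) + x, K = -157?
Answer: -109843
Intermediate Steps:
k(x) = x + 2*x**2 (k(x) = (x**2 + x**2) + x = 2*x**2 + x = x + 2*x**2)
703*K + k(16) = 703*(-157) + 16*(1 + 2*16) = -110371 + 16*(1 + 32) = -110371 + 16*33 = -110371 + 528 = -109843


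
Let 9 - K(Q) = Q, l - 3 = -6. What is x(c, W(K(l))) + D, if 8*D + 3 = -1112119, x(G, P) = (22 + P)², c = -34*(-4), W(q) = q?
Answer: -551437/4 ≈ -1.3786e+5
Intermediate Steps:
l = -3 (l = 3 - 6 = -3)
K(Q) = 9 - Q
c = 136
D = -556061/4 (D = -3/8 + (⅛)*(-1112119) = -3/8 - 1112119/8 = -556061/4 ≈ -1.3902e+5)
x(c, W(K(l))) + D = (22 + (9 - 1*(-3)))² - 556061/4 = (22 + (9 + 3))² - 556061/4 = (22 + 12)² - 556061/4 = 34² - 556061/4 = 1156 - 556061/4 = -551437/4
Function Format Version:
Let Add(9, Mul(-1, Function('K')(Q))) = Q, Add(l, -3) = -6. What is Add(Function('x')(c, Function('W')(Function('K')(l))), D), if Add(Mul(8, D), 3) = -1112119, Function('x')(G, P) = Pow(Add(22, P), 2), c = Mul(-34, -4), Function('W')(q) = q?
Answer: Rational(-551437, 4) ≈ -1.3786e+5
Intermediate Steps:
l = -3 (l = Add(3, -6) = -3)
Function('K')(Q) = Add(9, Mul(-1, Q))
c = 136
D = Rational(-556061, 4) (D = Add(Rational(-3, 8), Mul(Rational(1, 8), -1112119)) = Add(Rational(-3, 8), Rational(-1112119, 8)) = Rational(-556061, 4) ≈ -1.3902e+5)
Add(Function('x')(c, Function('W')(Function('K')(l))), D) = Add(Pow(Add(22, Add(9, Mul(-1, -3))), 2), Rational(-556061, 4)) = Add(Pow(Add(22, Add(9, 3)), 2), Rational(-556061, 4)) = Add(Pow(Add(22, 12), 2), Rational(-556061, 4)) = Add(Pow(34, 2), Rational(-556061, 4)) = Add(1156, Rational(-556061, 4)) = Rational(-551437, 4)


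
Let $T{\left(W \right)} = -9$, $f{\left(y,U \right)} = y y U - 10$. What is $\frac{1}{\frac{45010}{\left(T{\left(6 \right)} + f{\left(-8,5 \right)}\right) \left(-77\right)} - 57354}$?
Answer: $- \frac{3311}{189905524} \approx -1.7435 \cdot 10^{-5}$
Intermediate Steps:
$f{\left(y,U \right)} = -10 + U y^{2}$ ($f{\left(y,U \right)} = y^{2} U - 10 = U y^{2} - 10 = -10 + U y^{2}$)
$\frac{1}{\frac{45010}{\left(T{\left(6 \right)} + f{\left(-8,5 \right)}\right) \left(-77\right)} - 57354} = \frac{1}{\frac{45010}{\left(-9 - \left(10 - 5 \left(-8\right)^{2}\right)\right) \left(-77\right)} - 57354} = \frac{1}{\frac{45010}{\left(-9 + \left(-10 + 5 \cdot 64\right)\right) \left(-77\right)} - 57354} = \frac{1}{\frac{45010}{\left(-9 + \left(-10 + 320\right)\right) \left(-77\right)} - 57354} = \frac{1}{\frac{45010}{\left(-9 + 310\right) \left(-77\right)} - 57354} = \frac{1}{\frac{45010}{301 \left(-77\right)} - 57354} = \frac{1}{\frac{45010}{-23177} - 57354} = \frac{1}{45010 \left(- \frac{1}{23177}\right) - 57354} = \frac{1}{- \frac{6430}{3311} - 57354} = \frac{1}{- \frac{189905524}{3311}} = - \frac{3311}{189905524}$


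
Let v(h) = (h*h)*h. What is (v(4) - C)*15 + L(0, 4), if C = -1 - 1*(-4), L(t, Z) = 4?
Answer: 919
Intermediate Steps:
v(h) = h³ (v(h) = h²*h = h³)
C = 3 (C = -1 + 4 = 3)
(v(4) - C)*15 + L(0, 4) = (4³ - 1*3)*15 + 4 = (64 - 3)*15 + 4 = 61*15 + 4 = 915 + 4 = 919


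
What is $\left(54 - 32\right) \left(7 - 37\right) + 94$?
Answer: $-566$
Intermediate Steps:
$\left(54 - 32\right) \left(7 - 37\right) + 94 = 22 \left(-30\right) + 94 = -660 + 94 = -566$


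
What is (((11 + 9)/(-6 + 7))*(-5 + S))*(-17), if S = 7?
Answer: -680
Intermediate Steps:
(((11 + 9)/(-6 + 7))*(-5 + S))*(-17) = (((11 + 9)/(-6 + 7))*(-5 + 7))*(-17) = ((20/1)*2)*(-17) = ((20*1)*2)*(-17) = (20*2)*(-17) = 40*(-17) = -680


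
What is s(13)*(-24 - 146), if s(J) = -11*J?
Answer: 24310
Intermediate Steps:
s(13)*(-24 - 146) = (-11*13)*(-24 - 146) = -143*(-170) = 24310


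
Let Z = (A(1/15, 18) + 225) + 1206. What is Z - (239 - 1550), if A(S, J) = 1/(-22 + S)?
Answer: 902103/329 ≈ 2742.0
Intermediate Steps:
Z = 470784/329 (Z = (1/(-22 + 1/15) + 225) + 1206 = (1/(-329/15) + 225) + 1206 = (-15/329 + 225) + 1206 = 74010/329 + 1206 = 470784/329 ≈ 1431.0)
Z - (239 - 1550) = 470784/329 - (239 - 1550) = 470784/329 - 1*(-1311) = 470784/329 + 1311 = 902103/329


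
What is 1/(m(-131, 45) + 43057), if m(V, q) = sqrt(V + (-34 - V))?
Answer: 43057/1853905283 - I*sqrt(34)/1853905283 ≈ 2.3225e-5 - 3.1452e-9*I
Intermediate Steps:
m(V, q) = I*sqrt(34) (m(V, q) = sqrt(-34) = I*sqrt(34))
1/(m(-131, 45) + 43057) = 1/(I*sqrt(34) + 43057) = 1/(43057 + I*sqrt(34))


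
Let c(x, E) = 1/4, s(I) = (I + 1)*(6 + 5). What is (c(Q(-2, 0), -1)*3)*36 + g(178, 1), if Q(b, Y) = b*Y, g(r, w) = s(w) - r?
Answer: -129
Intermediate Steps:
s(I) = 11 + 11*I (s(I) = (1 + I)*11 = 11 + 11*I)
g(r, w) = 11 - r + 11*w (g(r, w) = (11 + 11*w) - r = 11 - r + 11*w)
Q(b, Y) = Y*b
c(x, E) = 1/4
(c(Q(-2, 0), -1)*3)*36 + g(178, 1) = ((1/4)*3)*36 + (11 - 1*178 + 11*1) = (3/4)*36 + (11 - 178 + 11) = 27 - 156 = -129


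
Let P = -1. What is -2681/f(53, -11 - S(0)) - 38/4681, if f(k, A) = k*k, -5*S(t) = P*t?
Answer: -12656503/13148929 ≈ -0.96255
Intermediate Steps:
S(t) = t/5 (S(t) = -(-1)*t/5 = t/5)
f(k, A) = k²
-2681/f(53, -11 - S(0)) - 38/4681 = -2681/(53²) - 38/4681 = -2681/2809 - 38*1/4681 = -2681*1/2809 - 38/4681 = -2681/2809 - 38/4681 = -12656503/13148929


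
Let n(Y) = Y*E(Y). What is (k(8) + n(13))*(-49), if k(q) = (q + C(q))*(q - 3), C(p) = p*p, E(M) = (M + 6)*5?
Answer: -78155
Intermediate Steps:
E(M) = 30 + 5*M (E(M) = (6 + M)*5 = 30 + 5*M)
C(p) = p²
k(q) = (-3 + q)*(q + q²) (k(q) = (q + q²)*(q - 3) = (q + q²)*(-3 + q) = (-3 + q)*(q + q²))
n(Y) = Y*(30 + 5*Y)
(k(8) + n(13))*(-49) = (8*(-3 + 8² - 2*8) + 5*13*(6 + 13))*(-49) = (8*(-3 + 64 - 16) + 5*13*19)*(-49) = (8*45 + 1235)*(-49) = (360 + 1235)*(-49) = 1595*(-49) = -78155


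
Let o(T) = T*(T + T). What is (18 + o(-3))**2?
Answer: 1296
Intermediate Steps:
o(T) = 2*T**2 (o(T) = T*(2*T) = 2*T**2)
(18 + o(-3))**2 = (18 + 2*(-3)**2)**2 = (18 + 2*9)**2 = (18 + 18)**2 = 36**2 = 1296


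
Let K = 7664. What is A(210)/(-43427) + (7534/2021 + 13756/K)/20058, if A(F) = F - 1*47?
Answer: -11731395320143/3372945111820776 ≈ -0.0034781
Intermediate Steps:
A(F) = -47 + F (A(F) = F - 47 = -47 + F)
A(210)/(-43427) + (7534/2021 + 13756/K)/20058 = (-47 + 210)/(-43427) + (7534/2021 + 13756/7664)/20058 = 163*(-1/43427) + (7534*(1/2021) + 13756*(1/7664))*(1/20058) = -163/43427 + (7534/2021 + 3439/1916)*(1/20058) = -163/43427 + (21385363/3872236)*(1/20058) = -163/43427 + 21385363/77669309688 = -11731395320143/3372945111820776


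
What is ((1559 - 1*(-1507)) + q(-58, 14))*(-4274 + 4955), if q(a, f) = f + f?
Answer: 2107014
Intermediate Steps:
q(a, f) = 2*f
((1559 - 1*(-1507)) + q(-58, 14))*(-4274 + 4955) = ((1559 - 1*(-1507)) + 2*14)*(-4274 + 4955) = ((1559 + 1507) + 28)*681 = (3066 + 28)*681 = 3094*681 = 2107014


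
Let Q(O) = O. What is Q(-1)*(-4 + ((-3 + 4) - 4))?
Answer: 7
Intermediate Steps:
Q(-1)*(-4 + ((-3 + 4) - 4)) = -(-4 + ((-3 + 4) - 4)) = -(-4 + (1 - 4)) = -(-4 - 3) = -1*(-7) = 7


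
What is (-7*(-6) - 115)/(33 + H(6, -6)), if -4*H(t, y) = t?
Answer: -146/63 ≈ -2.3175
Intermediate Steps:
H(t, y) = -t/4
(-7*(-6) - 115)/(33 + H(6, -6)) = (-7*(-6) - 115)/(33 - 1/4*6) = (42 - 115)/(33 - 3/2) = -73/(63/2) = (2/63)*(-73) = -146/63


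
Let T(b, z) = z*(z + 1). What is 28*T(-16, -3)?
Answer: 168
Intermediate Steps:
T(b, z) = z*(1 + z)
28*T(-16, -3) = 28*(-3*(1 - 3)) = 28*(-3*(-2)) = 28*6 = 168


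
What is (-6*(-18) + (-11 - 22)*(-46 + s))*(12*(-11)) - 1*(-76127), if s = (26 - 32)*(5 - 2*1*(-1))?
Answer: -321457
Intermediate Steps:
s = -42 (s = -6*(5 - 2*(-1)) = -6*(5 + 2) = -6*7 = -42)
(-6*(-18) + (-11 - 22)*(-46 + s))*(12*(-11)) - 1*(-76127) = (-6*(-18) + (-11 - 22)*(-46 - 42))*(12*(-11)) - 1*(-76127) = (108 - 33*(-88))*(-132) + 76127 = (108 + 2904)*(-132) + 76127 = 3012*(-132) + 76127 = -397584 + 76127 = -321457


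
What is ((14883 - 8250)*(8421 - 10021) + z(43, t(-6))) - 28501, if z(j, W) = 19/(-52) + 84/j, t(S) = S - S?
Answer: -23793945485/2236 ≈ -1.0641e+7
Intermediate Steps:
t(S) = 0
z(j, W) = -19/52 + 84/j (z(j, W) = 19*(-1/52) + 84/j = -19/52 + 84/j)
((14883 - 8250)*(8421 - 10021) + z(43, t(-6))) - 28501 = ((14883 - 8250)*(8421 - 10021) + (-19/52 + 84/43)) - 28501 = (6633*(-1600) + (-19/52 + 84*(1/43))) - 28501 = (-10612800 + (-19/52 + 84/43)) - 28501 = (-10612800 + 3551/2236) - 28501 = -23730217249/2236 - 28501 = -23793945485/2236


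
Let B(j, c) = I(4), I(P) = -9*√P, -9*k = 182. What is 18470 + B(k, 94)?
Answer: 18452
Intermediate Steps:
k = -182/9 (k = -⅑*182 = -182/9 ≈ -20.222)
B(j, c) = -18 (B(j, c) = -9*√4 = -9*2 = -18)
18470 + B(k, 94) = 18470 - 18 = 18452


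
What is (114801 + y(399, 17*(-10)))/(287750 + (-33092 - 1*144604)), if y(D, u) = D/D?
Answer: 57401/55027 ≈ 1.0431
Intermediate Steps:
y(D, u) = 1
(114801 + y(399, 17*(-10)))/(287750 + (-33092 - 1*144604)) = (114801 + 1)/(287750 + (-33092 - 1*144604)) = 114802/(287750 + (-33092 - 144604)) = 114802/(287750 - 177696) = 114802/110054 = 114802*(1/110054) = 57401/55027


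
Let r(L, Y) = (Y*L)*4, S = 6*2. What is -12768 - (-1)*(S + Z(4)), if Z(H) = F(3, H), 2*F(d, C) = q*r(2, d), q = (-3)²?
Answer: -12648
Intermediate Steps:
S = 12
q = 9
r(L, Y) = 4*L*Y (r(L, Y) = (L*Y)*4 = 4*L*Y)
F(d, C) = 36*d (F(d, C) = (9*(4*2*d))/2 = (9*(8*d))/2 = (72*d)/2 = 36*d)
Z(H) = 108 (Z(H) = 36*3 = 108)
-12768 - (-1)*(S + Z(4)) = -12768 - (-1)*(12 + 108) = -12768 - (-1)*120 = -12768 - 1*(-120) = -12768 + 120 = -12648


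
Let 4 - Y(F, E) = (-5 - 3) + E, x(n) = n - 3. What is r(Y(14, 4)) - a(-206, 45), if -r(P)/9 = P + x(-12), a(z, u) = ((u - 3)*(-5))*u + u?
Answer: 9468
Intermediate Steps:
x(n) = -3 + n
a(z, u) = u + u*(15 - 5*u) (a(z, u) = ((-3 + u)*(-5))*u + u = (15 - 5*u)*u + u = u*(15 - 5*u) + u = u + u*(15 - 5*u))
Y(F, E) = 12 - E (Y(F, E) = 4 - ((-5 - 3) + E) = 4 - (-8 + E) = 4 + (8 - E) = 12 - E)
r(P) = 135 - 9*P (r(P) = -9*(P + (-3 - 12)) = -9*(P - 15) = -9*(-15 + P) = 135 - 9*P)
r(Y(14, 4)) - a(-206, 45) = (135 - 9*(12 - 1*4)) - 45*(16 - 5*45) = (135 - 9*(12 - 4)) - 45*(16 - 225) = (135 - 9*8) - 45*(-209) = (135 - 72) - 1*(-9405) = 63 + 9405 = 9468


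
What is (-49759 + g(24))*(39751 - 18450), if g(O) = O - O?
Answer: -1059916459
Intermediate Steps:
g(O) = 0
(-49759 + g(24))*(39751 - 18450) = (-49759 + 0)*(39751 - 18450) = -49759*21301 = -1059916459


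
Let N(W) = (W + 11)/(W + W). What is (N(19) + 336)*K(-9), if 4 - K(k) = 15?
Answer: -70389/19 ≈ -3704.7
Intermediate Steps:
N(W) = (11 + W)/(2*W) (N(W) = (11 + W)/((2*W)) = (11 + W)*(1/(2*W)) = (11 + W)/(2*W))
K(k) = -11 (K(k) = 4 - 1*15 = 4 - 15 = -11)
(N(19) + 336)*K(-9) = ((½)*(11 + 19)/19 + 336)*(-11) = ((½)*(1/19)*30 + 336)*(-11) = (15/19 + 336)*(-11) = (6399/19)*(-11) = -70389/19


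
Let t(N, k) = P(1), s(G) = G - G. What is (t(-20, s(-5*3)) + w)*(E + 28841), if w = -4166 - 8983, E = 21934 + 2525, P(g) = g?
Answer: -700788400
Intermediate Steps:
s(G) = 0
t(N, k) = 1
E = 24459
w = -13149
(t(-20, s(-5*3)) + w)*(E + 28841) = (1 - 13149)*(24459 + 28841) = -13148*53300 = -700788400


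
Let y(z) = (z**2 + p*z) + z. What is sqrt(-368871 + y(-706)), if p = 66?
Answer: sqrt(82263) ≈ 286.82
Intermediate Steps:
y(z) = z**2 + 67*z (y(z) = (z**2 + 66*z) + z = z**2 + 67*z)
sqrt(-368871 + y(-706)) = sqrt(-368871 - 706*(67 - 706)) = sqrt(-368871 - 706*(-639)) = sqrt(-368871 + 451134) = sqrt(82263)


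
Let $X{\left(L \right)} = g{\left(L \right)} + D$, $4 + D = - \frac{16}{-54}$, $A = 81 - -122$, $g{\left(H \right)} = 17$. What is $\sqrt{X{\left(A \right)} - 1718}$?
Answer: $\frac{i \sqrt{138081}}{9} \approx 41.288 i$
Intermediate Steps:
$A = 203$ ($A = 81 + 122 = 203$)
$D = - \frac{100}{27}$ ($D = -4 - \frac{16}{-54} = -4 - - \frac{8}{27} = -4 + \frac{8}{27} = - \frac{100}{27} \approx -3.7037$)
$X{\left(L \right)} = \frac{359}{27}$ ($X{\left(L \right)} = 17 - \frac{100}{27} = \frac{359}{27}$)
$\sqrt{X{\left(A \right)} - 1718} = \sqrt{\frac{359}{27} - 1718} = \sqrt{- \frac{46027}{27}} = \frac{i \sqrt{138081}}{9}$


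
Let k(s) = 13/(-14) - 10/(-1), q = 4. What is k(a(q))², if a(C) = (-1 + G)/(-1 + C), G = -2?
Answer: 16129/196 ≈ 82.291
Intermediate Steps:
a(C) = -3/(-1 + C) (a(C) = (-1 - 2)/(-1 + C) = -3/(-1 + C))
k(s) = 127/14 (k(s) = 13*(-1/14) - 10*(-1) = -13/14 + 10 = 127/14)
k(a(q))² = (127/14)² = 16129/196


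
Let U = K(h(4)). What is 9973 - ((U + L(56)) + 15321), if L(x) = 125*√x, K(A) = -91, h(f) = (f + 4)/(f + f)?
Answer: -5257 - 250*√14 ≈ -6192.4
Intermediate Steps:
h(f) = (4 + f)/(2*f) (h(f) = (4 + f)/((2*f)) = (4 + f)*(1/(2*f)) = (4 + f)/(2*f))
U = -91
9973 - ((U + L(56)) + 15321) = 9973 - ((-91 + 125*√56) + 15321) = 9973 - ((-91 + 125*(2*√14)) + 15321) = 9973 - ((-91 + 250*√14) + 15321) = 9973 - (15230 + 250*√14) = 9973 + (-15230 - 250*√14) = -5257 - 250*√14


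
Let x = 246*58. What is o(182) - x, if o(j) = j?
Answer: -14086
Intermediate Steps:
x = 14268
o(182) - x = 182 - 1*14268 = 182 - 14268 = -14086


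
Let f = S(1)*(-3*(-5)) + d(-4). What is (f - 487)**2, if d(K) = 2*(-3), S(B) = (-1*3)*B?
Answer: 289444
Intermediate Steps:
S(B) = -3*B
d(K) = -6
f = -51 (f = (-3*1)*(-3*(-5)) - 6 = -3*15 - 6 = -45 - 6 = -51)
(f - 487)**2 = (-51 - 487)**2 = (-538)**2 = 289444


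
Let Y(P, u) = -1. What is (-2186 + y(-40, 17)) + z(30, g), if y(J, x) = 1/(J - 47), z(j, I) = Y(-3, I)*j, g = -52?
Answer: -192793/87 ≈ -2216.0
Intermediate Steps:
z(j, I) = -j
y(J, x) = 1/(-47 + J)
(-2186 + y(-40, 17)) + z(30, g) = (-2186 + 1/(-47 - 40)) - 1*30 = (-2186 + 1/(-87)) - 30 = (-2186 - 1/87) - 30 = -190183/87 - 30 = -192793/87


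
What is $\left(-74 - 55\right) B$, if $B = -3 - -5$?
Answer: $-258$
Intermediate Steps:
$B = 2$ ($B = -3 + 5 = 2$)
$\left(-74 - 55\right) B = \left(-74 - 55\right) 2 = \left(-129\right) 2 = -258$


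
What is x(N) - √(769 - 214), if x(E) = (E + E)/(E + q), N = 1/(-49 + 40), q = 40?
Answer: -2/359 - √555 ≈ -23.564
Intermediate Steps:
N = -⅑ (N = 1/(-9) = -⅑ ≈ -0.11111)
x(E) = 2*E/(40 + E) (x(E) = (E + E)/(E + 40) = (2*E)/(40 + E) = 2*E/(40 + E))
x(N) - √(769 - 214) = 2*(-⅑)/(40 - ⅑) - √(769 - 214) = 2*(-⅑)/(359/9) - √555 = 2*(-⅑)*(9/359) - √555 = -2/359 - √555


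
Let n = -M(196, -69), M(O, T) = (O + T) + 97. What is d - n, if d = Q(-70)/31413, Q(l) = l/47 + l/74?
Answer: 12236490133/54627207 ≈ 224.00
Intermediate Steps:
M(O, T) = 97 + O + T
Q(l) = 121*l/3478 (Q(l) = l*(1/47) + l*(1/74) = l/47 + l/74 = 121*l/3478)
n = -224 (n = -(97 + 196 - 69) = -1*224 = -224)
d = -4235/54627207 (d = ((121/3478)*(-70))/31413 = -4235/1739*1/31413 = -4235/54627207 ≈ -7.7526e-5)
d - n = -4235/54627207 - 1*(-224) = -4235/54627207 + 224 = 12236490133/54627207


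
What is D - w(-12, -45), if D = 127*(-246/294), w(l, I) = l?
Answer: -4619/49 ≈ -94.265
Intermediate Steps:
D = -5207/49 (D = 127*(-246*1/294) = 127*(-41/49) = -5207/49 ≈ -106.27)
D - w(-12, -45) = -5207/49 - 1*(-12) = -5207/49 + 12 = -4619/49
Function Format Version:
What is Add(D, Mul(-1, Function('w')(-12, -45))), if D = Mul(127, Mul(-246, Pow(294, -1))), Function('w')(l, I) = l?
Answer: Rational(-4619, 49) ≈ -94.265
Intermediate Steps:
D = Rational(-5207, 49) (D = Mul(127, Mul(-246, Rational(1, 294))) = Mul(127, Rational(-41, 49)) = Rational(-5207, 49) ≈ -106.27)
Add(D, Mul(-1, Function('w')(-12, -45))) = Add(Rational(-5207, 49), Mul(-1, -12)) = Add(Rational(-5207, 49), 12) = Rational(-4619, 49)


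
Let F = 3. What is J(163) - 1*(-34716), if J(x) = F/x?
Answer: 5658711/163 ≈ 34716.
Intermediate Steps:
J(x) = 3/x
J(163) - 1*(-34716) = 3/163 - 1*(-34716) = 3*(1/163) + 34716 = 3/163 + 34716 = 5658711/163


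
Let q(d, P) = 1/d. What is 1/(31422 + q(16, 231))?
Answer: 16/502753 ≈ 3.1825e-5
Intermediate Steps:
1/(31422 + q(16, 231)) = 1/(31422 + 1/16) = 1/(502753/16) = 16/502753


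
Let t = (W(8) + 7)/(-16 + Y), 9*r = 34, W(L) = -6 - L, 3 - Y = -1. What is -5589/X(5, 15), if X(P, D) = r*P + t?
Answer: -201204/701 ≈ -287.02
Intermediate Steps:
Y = 4 (Y = 3 - 1*(-1) = 3 + 1 = 4)
r = 34/9 (r = (⅑)*34 = 34/9 ≈ 3.7778)
t = 7/12 (t = ((-6 - 1*8) + 7)/(-16 + 4) = ((-6 - 8) + 7)/(-12) = (-14 + 7)*(-1/12) = -7*(-1/12) = 7/12 ≈ 0.58333)
X(P, D) = 7/12 + 34*P/9 (X(P, D) = 34*P/9 + 7/12 = 7/12 + 34*P/9)
-5589/X(5, 15) = -5589/(7/12 + (34/9)*5) = -5589/(7/12 + 170/9) = -5589/701/36 = -5589*36/701 = -201204/701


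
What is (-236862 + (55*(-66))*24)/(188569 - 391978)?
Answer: 35998/22601 ≈ 1.5928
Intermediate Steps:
(-236862 + (55*(-66))*24)/(188569 - 391978) = (-236862 - 3630*24)/(-203409) = (-236862 - 87120)*(-1/203409) = -323982*(-1/203409) = 35998/22601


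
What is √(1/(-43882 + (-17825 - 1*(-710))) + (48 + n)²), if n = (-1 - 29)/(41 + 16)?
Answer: √3027122690238519/1158943 ≈ 47.474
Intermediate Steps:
n = -10/19 (n = -30/57 = -30*1/57 = -10/19 ≈ -0.52632)
√(1/(-43882 + (-17825 - 1*(-710))) + (48 + n)²) = √(1/(-43882 + (-17825 - 1*(-710))) + (48 - 10/19)²) = √(1/(-43882 + (-17825 + 710)) + (902/19)²) = √(1/(-43882 - 17115) + 813604/361) = √(1/(-60997) + 813604/361) = √(-1/60997 + 813604/361) = √(49627402827/22019917) = √3027122690238519/1158943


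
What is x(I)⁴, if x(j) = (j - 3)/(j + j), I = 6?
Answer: 1/256 ≈ 0.0039063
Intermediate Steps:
x(j) = (-3 + j)/(2*j) (x(j) = (-3 + j)/((2*j)) = (-3 + j)*(1/(2*j)) = (-3 + j)/(2*j))
x(I)⁴ = ((½)*(-3 + 6)/6)⁴ = ((½)*(⅙)*3)⁴ = (¼)⁴ = 1/256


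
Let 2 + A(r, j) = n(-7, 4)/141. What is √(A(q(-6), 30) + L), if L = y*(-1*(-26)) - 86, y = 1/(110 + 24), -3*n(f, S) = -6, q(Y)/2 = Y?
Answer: I*√7835048943/9447 ≈ 9.3697*I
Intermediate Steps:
q(Y) = 2*Y
n(f, S) = 2 (n(f, S) = -⅓*(-6) = 2)
y = 1/134 ≈ 0.0074627
A(r, j) = -280/141 (A(r, j) = -2 + 2/141 = -280/141)
L = -5749/67 (L = (-1*(-26))/134 - 86 = (1/134)*26 - 86 = 13/67 - 86 = -5749/67 ≈ -85.806)
√(A(q(-6), 30) + L) = √(-280/141 - 5749/67) = √(-829369/9447) = I*√7835048943/9447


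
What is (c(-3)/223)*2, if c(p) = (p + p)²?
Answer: 72/223 ≈ 0.32287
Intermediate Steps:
c(p) = 4*p² (c(p) = (2*p)² = 4*p²)
(c(-3)/223)*2 = ((4*(-3)²)/223)*2 = ((4*9)*(1/223))*2 = (36*(1/223))*2 = (36/223)*2 = 72/223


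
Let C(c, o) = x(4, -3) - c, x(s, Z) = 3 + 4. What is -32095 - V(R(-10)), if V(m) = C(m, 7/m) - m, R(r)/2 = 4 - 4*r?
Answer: -31926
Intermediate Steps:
x(s, Z) = 7
R(r) = 8 - 8*r (R(r) = 2*(4 - 4*r) = 8 - 8*r)
C(c, o) = 7 - c
V(m) = 7 - 2*m (V(m) = (7 - m) - m = 7 - 2*m)
-32095 - V(R(-10)) = -32095 - (7 - 2*(8 - 8*(-10))) = -32095 - (7 - 2*(8 + 80)) = -32095 - (7 - 2*88) = -32095 - (7 - 176) = -32095 - 1*(-169) = -32095 + 169 = -31926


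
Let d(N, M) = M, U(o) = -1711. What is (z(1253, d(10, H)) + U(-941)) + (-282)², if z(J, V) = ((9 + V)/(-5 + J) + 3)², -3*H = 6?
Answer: 121208128753/1557504 ≈ 77822.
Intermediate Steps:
H = -2 (H = -⅓*6 = -2)
z(J, V) = (3 + (9 + V)/(-5 + J))² (z(J, V) = ((9 + V)/(-5 + J) + 3)² = (3 + (9 + V)/(-5 + J))²)
(z(1253, d(10, H)) + U(-941)) + (-282)² = ((-6 - 2 + 3*1253)²/(-5 + 1253)² - 1711) + (-282)² = ((-6 - 2 + 3759)²/1248² - 1711) + 79524 = ((1/1557504)*3751² - 1711) + 79524 = ((1/1557504)*14070001 - 1711) + 79524 = (14070001/1557504 - 1711) + 79524 = -2650819343/1557504 + 79524 = 121208128753/1557504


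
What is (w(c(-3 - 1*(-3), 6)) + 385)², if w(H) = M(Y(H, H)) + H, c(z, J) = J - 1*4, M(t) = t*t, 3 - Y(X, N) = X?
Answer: 150544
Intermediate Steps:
Y(X, N) = 3 - X
M(t) = t²
c(z, J) = -4 + J (c(z, J) = J - 4 = -4 + J)
w(H) = H + (3 - H)² (w(H) = (3 - H)² + H = H + (3 - H)²)
(w(c(-3 - 1*(-3), 6)) + 385)² = (((-4 + 6) + (-3 + (-4 + 6))²) + 385)² = ((2 + (-3 + 2)²) + 385)² = ((2 + (-1)²) + 385)² = ((2 + 1) + 385)² = (3 + 385)² = 388² = 150544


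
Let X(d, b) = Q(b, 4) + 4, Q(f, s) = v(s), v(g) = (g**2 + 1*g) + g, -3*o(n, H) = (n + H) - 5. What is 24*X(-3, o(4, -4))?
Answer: 672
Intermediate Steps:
o(n, H) = 5/3 - H/3 - n/3 (o(n, H) = -((n + H) - 5)/3 = -((H + n) - 5)/3 = -(-5 + H + n)/3 = 5/3 - H/3 - n/3)
v(g) = g**2 + 2*g (v(g) = (g**2 + g) + g = (g + g**2) + g = g**2 + 2*g)
Q(f, s) = s*(2 + s)
X(d, b) = 28 (X(d, b) = 4*(2 + 4) + 4 = 4*6 + 4 = 24 + 4 = 28)
24*X(-3, o(4, -4)) = 24*28 = 672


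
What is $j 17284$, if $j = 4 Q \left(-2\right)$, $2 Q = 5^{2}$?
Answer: $-1728400$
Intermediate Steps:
$Q = \frac{25}{2}$ ($Q = \frac{5^{2}}{2} = \frac{1}{2} \cdot 25 = \frac{25}{2} \approx 12.5$)
$j = -100$ ($j = 4 \cdot \frac{25}{2} \left(-2\right) = 50 \left(-2\right) = -100$)
$j 17284 = \left(-100\right) 17284 = -1728400$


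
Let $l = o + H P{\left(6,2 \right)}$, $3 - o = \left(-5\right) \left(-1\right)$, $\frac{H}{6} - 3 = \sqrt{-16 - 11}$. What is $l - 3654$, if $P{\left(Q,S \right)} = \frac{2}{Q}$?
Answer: $-3650 + 6 i \sqrt{3} \approx -3650.0 + 10.392 i$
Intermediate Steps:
$H = 18 + 18 i \sqrt{3}$ ($H = 18 + 6 \sqrt{-16 - 11} = 18 + 6 \sqrt{-27} = 18 + 6 \cdot 3 i \sqrt{3} = 18 + 18 i \sqrt{3} \approx 18.0 + 31.177 i$)
$o = -2$ ($o = 3 - \left(-5\right) \left(-1\right) = 3 - 5 = -2$)
$l = 4 + 6 i \sqrt{3}$ ($l = -2 + \left(18 + 18 i \sqrt{3}\right) \frac{2}{6} = -2 + \left(18 + 18 i \sqrt{3}\right) 2 \cdot \frac{1}{6} = -2 + \left(18 + 18 i \sqrt{3}\right) \frac{1}{3} = -2 + \left(6 + 6 i \sqrt{3}\right) = 4 + 6 i \sqrt{3} \approx 4.0 + 10.392 i$)
$l - 3654 = \left(4 + 6 i \sqrt{3}\right) - 3654 = -3650 + 6 i \sqrt{3}$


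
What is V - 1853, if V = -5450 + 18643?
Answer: 11340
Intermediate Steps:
V = 13193
V - 1853 = 13193 - 1853 = 11340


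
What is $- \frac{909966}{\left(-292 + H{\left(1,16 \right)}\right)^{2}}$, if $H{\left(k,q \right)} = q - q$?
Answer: $- \frac{454983}{42632} \approx -10.672$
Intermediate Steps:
$H{\left(k,q \right)} = 0$
$- \frac{909966}{\left(-292 + H{\left(1,16 \right)}\right)^{2}} = - \frac{909966}{\left(-292 + 0\right)^{2}} = - \frac{909966}{\left(-292\right)^{2}} = - \frac{909966}{85264} = \left(-909966\right) \frac{1}{85264} = - \frac{454983}{42632}$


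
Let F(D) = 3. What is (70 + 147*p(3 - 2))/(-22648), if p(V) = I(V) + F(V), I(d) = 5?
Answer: -623/11324 ≈ -0.055016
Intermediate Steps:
p(V) = 8 (p(V) = 5 + 3 = 8)
(70 + 147*p(3 - 2))/(-22648) = (70 + 147*8)/(-22648) = (70 + 1176)*(-1/22648) = 1246*(-1/22648) = -623/11324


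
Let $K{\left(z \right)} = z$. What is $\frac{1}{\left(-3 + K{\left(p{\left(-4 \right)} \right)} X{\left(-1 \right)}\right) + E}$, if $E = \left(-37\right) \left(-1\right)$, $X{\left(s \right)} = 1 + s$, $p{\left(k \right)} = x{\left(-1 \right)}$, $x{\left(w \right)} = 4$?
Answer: $\frac{1}{34} \approx 0.029412$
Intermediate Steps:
$p{\left(k \right)} = 4$
$E = 37$
$\frac{1}{\left(-3 + K{\left(p{\left(-4 \right)} \right)} X{\left(-1 \right)}\right) + E} = \frac{1}{\left(-3 + 4 \left(1 - 1\right)\right) + 37} = \frac{1}{\left(-3 + 4 \cdot 0\right) + 37} = \frac{1}{\left(-3 + 0\right) + 37} = \frac{1}{-3 + 37} = \frac{1}{34}$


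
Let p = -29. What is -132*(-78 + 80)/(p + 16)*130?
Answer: 2640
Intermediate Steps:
-132*(-78 + 80)/(p + 16)*130 = -132*(-78 + 80)/(-29 + 16)*130 = -264/(-13)*130 = -264*(-1)/13*130 = -132*(-2/13)*130 = (264/13)*130 = 2640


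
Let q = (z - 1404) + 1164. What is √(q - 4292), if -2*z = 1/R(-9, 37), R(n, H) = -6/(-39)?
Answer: I*√18141/2 ≈ 67.344*I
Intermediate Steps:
R(n, H) = 2/13 (R(n, H) = -6*(-1/39) = 2/13)
z = -13/4 (z = -1/(2*2/13) = -½*13/2 = -13/4 ≈ -3.2500)
q = -973/4 (q = (-13/4 - 1404) + 1164 = -5629/4 + 1164 = -973/4 ≈ -243.25)
√(q - 4292) = √(-973/4 - 4292) = √(-18141/4) = I*√18141/2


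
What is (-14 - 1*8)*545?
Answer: -11990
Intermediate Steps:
(-14 - 1*8)*545 = (-14 - 8)*545 = -22*545 = -11990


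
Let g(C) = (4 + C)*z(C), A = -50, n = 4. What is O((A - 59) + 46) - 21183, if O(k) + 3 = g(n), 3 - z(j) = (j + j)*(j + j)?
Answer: -21674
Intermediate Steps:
z(j) = 3 - 4*j² (z(j) = 3 - (j + j)*(j + j) = 3 - 2*j*2*j = 3 - 4*j²)
g(C) = (3 - 4*C²)*(4 + C) (g(C) = (4 + C)*(3 - 4*C²) = (3 - 4*C²)*(4 + C))
O(k) = -491 (O(k) = -3 - (-3 + 4*4²)*(4 + 4) = -3 - 1*(-3 + 4*16)*8 = -3 - 1*(-3 + 64)*8 = -3 - 1*61*8 = -3 - 488 = -491)
O((A - 59) + 46) - 21183 = -491 - 21183 = -21674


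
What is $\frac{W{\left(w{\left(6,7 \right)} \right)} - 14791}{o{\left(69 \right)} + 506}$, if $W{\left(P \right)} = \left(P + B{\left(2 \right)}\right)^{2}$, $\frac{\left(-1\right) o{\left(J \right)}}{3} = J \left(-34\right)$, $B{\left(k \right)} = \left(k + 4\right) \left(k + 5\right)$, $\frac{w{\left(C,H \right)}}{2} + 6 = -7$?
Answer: $- \frac{14535}{7544} \approx -1.9267$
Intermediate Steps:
$w{\left(C,H \right)} = -26$ ($w{\left(C,H \right)} = -12 + 2 \left(-7\right) = -12 - 14 = -26$)
$B{\left(k \right)} = \left(4 + k\right) \left(5 + k\right)$
$o{\left(J \right)} = 102 J$ ($o{\left(J \right)} = - 3 J \left(-34\right) = - 3 \left(- 34 J\right) = 102 J$)
$W{\left(P \right)} = \left(42 + P\right)^{2}$ ($W{\left(P \right)} = \left(P + \left(20 + 2^{2} + 9 \cdot 2\right)\right)^{2} = \left(P + \left(20 + 4 + 18\right)\right)^{2} = \left(P + 42\right)^{2} = \left(42 + P\right)^{2}$)
$\frac{W{\left(w{\left(6,7 \right)} \right)} - 14791}{o{\left(69 \right)} + 506} = \frac{\left(42 - 26\right)^{2} - 14791}{102 \cdot 69 + 506} = \frac{16^{2} - 14791}{7038 + 506} = \frac{256 - 14791}{7544} = \left(-14535\right) \frac{1}{7544} = - \frac{14535}{7544}$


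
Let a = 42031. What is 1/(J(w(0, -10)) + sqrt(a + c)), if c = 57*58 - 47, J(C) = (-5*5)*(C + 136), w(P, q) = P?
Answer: -340/1151471 - sqrt(45290)/11514710 ≈ -0.00031376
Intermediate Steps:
J(C) = -3400 - 25*C (J(C) = -25*(136 + C) = -3400 - 25*C)
c = 3259 (c = 3306 - 47 = 3259)
1/(J(w(0, -10)) + sqrt(a + c)) = 1/((-3400 - 25*0) + sqrt(42031 + 3259)) = 1/((-3400 + 0) + sqrt(45290)) = 1/(-3400 + sqrt(45290))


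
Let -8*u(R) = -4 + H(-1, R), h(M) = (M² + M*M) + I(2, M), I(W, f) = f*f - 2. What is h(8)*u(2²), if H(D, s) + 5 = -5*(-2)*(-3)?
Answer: 3705/4 ≈ 926.25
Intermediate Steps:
I(W, f) = -2 + f² (I(W, f) = f² - 2 = -2 + f²)
H(D, s) = -35 (H(D, s) = -5 - 5*(-2)*(-3) = -5 + 10*(-3) = -5 - 30 = -35)
h(M) = -2 + 3*M² (h(M) = (M² + M*M) + (-2 + M²) = (M² + M²) + (-2 + M²) = 2*M² + (-2 + M²) = -2 + 3*M²)
u(R) = 39/8 (u(R) = -(-4 - 35)/8 = -⅛*(-39) = 39/8)
h(8)*u(2²) = (-2 + 3*8²)*(39/8) = (-2 + 3*64)*(39/8) = (-2 + 192)*(39/8) = 190*(39/8) = 3705/4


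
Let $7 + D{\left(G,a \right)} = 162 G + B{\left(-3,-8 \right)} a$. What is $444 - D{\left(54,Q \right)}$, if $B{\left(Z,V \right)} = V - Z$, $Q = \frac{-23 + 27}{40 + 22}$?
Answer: $- \frac{257197}{31} \approx -8296.7$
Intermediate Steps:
$Q = \frac{2}{31}$ ($Q = \frac{4}{62} = 4 \cdot \frac{1}{62} = \frac{2}{31} \approx 0.064516$)
$D{\left(G,a \right)} = -7 - 5 a + 162 G$ ($D{\left(G,a \right)} = -7 + \left(162 G + \left(-8 - -3\right) a\right) = -7 + \left(162 G + \left(-8 + 3\right) a\right) = -7 + \left(162 G - 5 a\right) = -7 + \left(- 5 a + 162 G\right) = -7 - 5 a + 162 G$)
$444 - D{\left(54,Q \right)} = 444 - \left(-7 - \frac{10}{31} + 162 \cdot 54\right) = 444 - \left(-7 - \frac{10}{31} + 8748\right) = 444 - \frac{270961}{31} = - \frac{257197}{31}$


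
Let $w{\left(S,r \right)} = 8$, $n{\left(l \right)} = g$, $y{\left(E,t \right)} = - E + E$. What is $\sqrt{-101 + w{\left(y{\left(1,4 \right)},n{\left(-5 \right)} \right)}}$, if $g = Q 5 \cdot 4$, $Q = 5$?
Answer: $i \sqrt{93} \approx 9.6436 i$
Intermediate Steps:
$g = 100$ ($g = 5 \cdot 5 \cdot 4 = 25 \cdot 4 = 100$)
$y{\left(E,t \right)} = 0$
$n{\left(l \right)} = 100$
$\sqrt{-101 + w{\left(y{\left(1,4 \right)},n{\left(-5 \right)} \right)}} = \sqrt{-101 + 8} = \sqrt{-93} = i \sqrt{93}$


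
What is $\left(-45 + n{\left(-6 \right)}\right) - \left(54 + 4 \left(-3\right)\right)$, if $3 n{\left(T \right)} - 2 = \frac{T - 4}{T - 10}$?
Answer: $- \frac{689}{8} \approx -86.125$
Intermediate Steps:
$n{\left(T \right)} = \frac{2}{3} + \frac{-4 + T}{3 \left(-10 + T\right)}$ ($n{\left(T \right)} = \frac{2}{3} + \frac{\left(T - 4\right) \frac{1}{T - 10}}{3} = \frac{2}{3} + \frac{\left(-4 + T\right) \frac{1}{-10 + T}}{3} = \frac{2}{3} + \frac{\frac{1}{-10 + T} \left(-4 + T\right)}{3} = \frac{2}{3} + \frac{-4 + T}{3 \left(-10 + T\right)}$)
$\left(-45 + n{\left(-6 \right)}\right) - \left(54 + 4 \left(-3\right)\right) = \left(-45 + \frac{-8 - 6}{-10 - 6}\right) - \left(54 + 4 \left(-3\right)\right) = \left(-45 + \frac{1}{-16} \left(-14\right)\right) - 42 = \left(-45 - - \frac{7}{8}\right) + \left(-54 + 12\right) = \left(-45 + \frac{7}{8}\right) - 42 = - \frac{353}{8} - 42 = - \frac{689}{8}$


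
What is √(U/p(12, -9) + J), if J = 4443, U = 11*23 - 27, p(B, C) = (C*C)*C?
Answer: √3238721/27 ≈ 66.654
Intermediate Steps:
p(B, C) = C³ (p(B, C) = C²*C = C³)
U = 226 (U = 253 - 27 = 226)
√(U/p(12, -9) + J) = √(226/((-9)³) + 4443) = √(226/(-729) + 4443) = √(226*(-1/729) + 4443) = √(-226/729 + 4443) = √(3238721/729) = √3238721/27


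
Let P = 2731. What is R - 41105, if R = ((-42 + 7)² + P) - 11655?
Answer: -48804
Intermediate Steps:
R = -7699 (R = ((-42 + 7)² + 2731) - 11655 = ((-35)² + 2731) - 11655 = (1225 + 2731) - 11655 = 3956 - 11655 = -7699)
R - 41105 = -7699 - 41105 = -48804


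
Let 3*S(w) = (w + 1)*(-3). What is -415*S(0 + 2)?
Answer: 1245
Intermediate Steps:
S(w) = -1 - w (S(w) = ((w + 1)*(-3))/3 = ((1 + w)*(-3))/3 = (-3 - 3*w)/3 = -1 - w)
-415*S(0 + 2) = -415*(-1 - (0 + 2)) = -415*(-1 - 1*2) = -415*(-1 - 2) = -415*(-3) = 1245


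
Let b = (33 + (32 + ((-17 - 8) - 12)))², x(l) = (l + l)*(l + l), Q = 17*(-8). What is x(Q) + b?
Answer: 74768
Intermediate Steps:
Q = -136
x(l) = 4*l² (x(l) = (2*l)*(2*l) = 4*l²)
b = 784 (b = (33 + (32 + (-25 - 12)))² = (33 + (32 - 37))² = (33 - 5)² = 28² = 784)
x(Q) + b = 4*(-136)² + 784 = 4*18496 + 784 = 73984 + 784 = 74768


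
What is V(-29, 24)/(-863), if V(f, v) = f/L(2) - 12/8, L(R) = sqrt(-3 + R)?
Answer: 3/1726 - 29*I/863 ≈ 0.0017381 - 0.033604*I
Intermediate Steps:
V(f, v) = -3/2 - I*f (V(f, v) = f/(sqrt(-3 + 2)) - 12/8 = f/(sqrt(-1)) - 12*1/8 = f/I - 3/2 = f*(-I) - 3/2 = -I*f - 3/2 = -3/2 - I*f)
V(-29, 24)/(-863) = (-3/2 - 1*I*(-29))/(-863) = (-3/2 + 29*I)*(-1/863) = 3/1726 - 29*I/863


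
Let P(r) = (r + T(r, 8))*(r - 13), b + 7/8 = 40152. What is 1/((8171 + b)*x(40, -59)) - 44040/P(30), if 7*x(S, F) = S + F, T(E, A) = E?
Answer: -5391203794/124864371 ≈ -43.176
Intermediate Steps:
b = 321209/8 (b = -7/8 + 40152 = 321209/8 ≈ 40151.)
P(r) = 2*r*(-13 + r) (P(r) = (r + r)*(r - 13) = (2*r)*(-13 + r) = 2*r*(-13 + r))
x(S, F) = F/7 + S/7 (x(S, F) = (S + F)/7 = (F + S)/7 = F/7 + S/7)
1/((8171 + b)*x(40, -59)) - 44040/P(30) = 1/((8171 + 321209/8)*((1/7)*(-59) + (1/7)*40)) - 44040*1/(60*(-13 + 30)) = 1/((386577/8)*(-59/7 + 40/7)) - 44040/(2*30*17) = 8/(386577*(-19/7)) - 44040/1020 = (8/386577)*(-7/19) - 44040*1/1020 = -56/7344963 - 734/17 = -5391203794/124864371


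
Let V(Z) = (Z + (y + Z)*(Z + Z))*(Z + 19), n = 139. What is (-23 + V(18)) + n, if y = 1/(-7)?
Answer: 171974/7 ≈ 24568.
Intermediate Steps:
y = -⅐ ≈ -0.14286
V(Z) = (19 + Z)*(Z + 2*Z*(-⅐ + Z)) (V(Z) = (Z + (-⅐ + Z)*(Z + Z))*(Z + 19) = (Z + (-⅐ + Z)*(2*Z))*(19 + Z) = (Z + 2*Z*(-⅐ + Z))*(19 + Z) = (19 + Z)*(Z + 2*Z*(-⅐ + Z)))
(-23 + V(18)) + n = (-23 + (⅐)*18*(95 + 14*18² + 271*18)) + 139 = (-23 + (⅐)*18*(95 + 14*324 + 4878)) + 139 = (-23 + (⅐)*18*(95 + 4536 + 4878)) + 139 = (-23 + (⅐)*18*9509) + 139 = (-23 + 171162/7) + 139 = 171001/7 + 139 = 171974/7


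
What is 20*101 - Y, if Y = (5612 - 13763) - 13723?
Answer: 23894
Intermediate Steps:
Y = -21874 (Y = -8151 - 13723 = -21874)
20*101 - Y = 20*101 - 1*(-21874) = 2020 + 21874 = 23894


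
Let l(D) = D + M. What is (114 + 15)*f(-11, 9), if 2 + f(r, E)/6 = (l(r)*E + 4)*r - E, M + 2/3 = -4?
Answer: 1157904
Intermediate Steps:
M = -14/3 (M = -2/3 - 4 = -14/3 ≈ -4.6667)
l(D) = -14/3 + D (l(D) = D - 14/3 = -14/3 + D)
f(r, E) = -12 - 6*E + 6*r*(4 + E*(-14/3 + r)) (f(r, E) = -12 + 6*(((-14/3 + r)*E + 4)*r - E) = -12 + 6*((E*(-14/3 + r) + 4)*r - E) = -12 + 6*((4 + E*(-14/3 + r))*r - E) = -12 + 6*(r*(4 + E*(-14/3 + r)) - E) = -12 + 6*(-E + r*(4 + E*(-14/3 + r))) = -12 + (-6*E + 6*r*(4 + E*(-14/3 + r))) = -12 - 6*E + 6*r*(4 + E*(-14/3 + r)))
(114 + 15)*f(-11, 9) = (114 + 15)*(-12 - 6*9 + 24*(-11) + 2*9*(-11)*(-14 + 3*(-11))) = 129*(-12 - 54 - 264 + 2*9*(-11)*(-14 - 33)) = 129*(-12 - 54 - 264 + 2*9*(-11)*(-47)) = 129*(-12 - 54 - 264 + 9306) = 129*8976 = 1157904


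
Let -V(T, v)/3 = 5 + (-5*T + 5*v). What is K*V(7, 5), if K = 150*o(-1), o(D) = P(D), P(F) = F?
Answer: -2250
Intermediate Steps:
o(D) = D
V(T, v) = -15 - 15*v + 15*T (V(T, v) = -3*(5 + (-5*T + 5*v)) = -3*(5 - 5*T + 5*v) = -15 - 15*v + 15*T)
K = -150 (K = 150*(-1) = -150)
K*V(7, 5) = -150*(-15 - 15*5 + 15*7) = -150*(-15 - 75 + 105) = -150*15 = -2250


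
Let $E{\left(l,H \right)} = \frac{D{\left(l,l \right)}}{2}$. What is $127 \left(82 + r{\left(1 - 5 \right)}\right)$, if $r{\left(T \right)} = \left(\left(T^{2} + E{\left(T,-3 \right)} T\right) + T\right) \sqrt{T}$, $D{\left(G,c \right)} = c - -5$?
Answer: $10414 + 2540 i \approx 10414.0 + 2540.0 i$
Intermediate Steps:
$D{\left(G,c \right)} = 5 + c$ ($D{\left(G,c \right)} = c + 5 = 5 + c$)
$E{\left(l,H \right)} = \frac{5}{2} + \frac{l}{2}$ ($E{\left(l,H \right)} = \frac{5 + l}{2} = \left(5 + l\right) \frac{1}{2} = \frac{5}{2} + \frac{l}{2}$)
$r{\left(T \right)} = \sqrt{T} \left(T + T^{2} + T \left(\frac{5}{2} + \frac{T}{2}\right)\right)$ ($r{\left(T \right)} = \left(\left(T^{2} + \left(\frac{5}{2} + \frac{T}{2}\right) T\right) + T\right) \sqrt{T} = \left(\left(T^{2} + T \left(\frac{5}{2} + \frac{T}{2}\right)\right) + T\right) \sqrt{T} = \left(T + T^{2} + T \left(\frac{5}{2} + \frac{T}{2}\right)\right) \sqrt{T} = \sqrt{T} \left(T + T^{2} + T \left(\frac{5}{2} + \frac{T}{2}\right)\right)$)
$127 \left(82 + r{\left(1 - 5 \right)}\right) = 127 \left(82 + \frac{\left(1 - 5\right)^{\frac{3}{2}} \left(7 + 3 \left(1 - 5\right)\right)}{2}\right) = 127 \left(82 + \frac{\left(-4\right)^{\frac{3}{2}} \left(7 + 3 \left(-4\right)\right)}{2}\right) = 127 \left(82 + \frac{- 8 i \left(7 - 12\right)}{2}\right) = 127 \left(82 + \frac{1}{2} \left(- 8 i\right) \left(-5\right)\right) = 127 \left(82 + 20 i\right) = 10414 + 2540 i$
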